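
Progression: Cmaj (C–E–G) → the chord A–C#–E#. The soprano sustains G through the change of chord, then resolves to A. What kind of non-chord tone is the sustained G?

The harmony at that moment is A augmented triad (A, C#, E#); G is not a chord tone.
It is held over (the same pitch as the preceding G) and left by step up to A.
Held over from the previous chord and resolving up by step — a retardation.

G is a retardation.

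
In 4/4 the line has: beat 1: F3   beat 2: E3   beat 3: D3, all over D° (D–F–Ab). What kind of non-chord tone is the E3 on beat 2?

Passing tone.

The harmony at that moment is D diminished triad (D, F, Ab); E3 is not a chord tone.
It is approached by step down from F3 and left by step down to D3.
Step in, step out in the same direction — a passing tone.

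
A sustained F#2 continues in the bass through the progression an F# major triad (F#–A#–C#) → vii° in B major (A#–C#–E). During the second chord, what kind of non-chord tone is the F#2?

Pedal tone (pedal point).

The harmony at that moment is A# diminished triad (A#, C#, E); F#2 is not a chord tone.
It is held over (the same pitch as the preceding F#2) and then sustained as the same pitch into the next harmony.
Sustained through a change of harmony — a pedal tone.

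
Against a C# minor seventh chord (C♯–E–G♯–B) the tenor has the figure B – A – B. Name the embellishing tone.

The harmony at that moment is C♯ minor seventh chord (C♯, E, G♯, B); A is not a chord tone.
It is approached by step down from B and left by step up to B.
Step away and step back to the same note — a neighbor tone (lower neighbor).

A is a neighbor tone.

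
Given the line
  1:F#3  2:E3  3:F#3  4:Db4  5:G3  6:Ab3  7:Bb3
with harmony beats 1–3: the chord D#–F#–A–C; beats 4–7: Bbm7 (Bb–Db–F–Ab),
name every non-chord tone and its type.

The harmony at that moment is D# diminished seventh chord (D#, F#, A, C); E3 is not a chord tone.
It is approached by step down from F#3 and left by step up to F#3.
Step away and step back to the same note — a neighbor tone (lower neighbor).
The harmony at that moment is Bb minor seventh chord (Bb, Db, F, Ab); G3 is not a chord tone.
It is approached by leap down from Db4 and left by step up to Ab3.
Leap in, step out — an appoggiatura.

E3 (beat 2) — neighbor tone; G3 (beat 5) — appoggiatura.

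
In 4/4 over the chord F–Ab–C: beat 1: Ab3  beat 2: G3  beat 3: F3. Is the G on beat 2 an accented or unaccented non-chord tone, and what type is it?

Unaccented passing tone.

The harmony at that moment is F minor triad (F, Ab, C); G3 is not a chord tone.
It is approached by step down from Ab3 and left by step down to F3.
Step in, step out in the same direction — a passing tone.
It falls on a weak beat, so it is unaccented.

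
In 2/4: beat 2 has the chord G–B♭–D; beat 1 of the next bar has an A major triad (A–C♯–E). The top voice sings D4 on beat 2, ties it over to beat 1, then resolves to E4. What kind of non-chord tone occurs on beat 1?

Retardation.

The harmony at that moment is A major triad (A, C♯, E); D4 is not a chord tone.
It is held over (the same pitch as the preceding D4) and left by step up to E4.
Held over from the previous chord and resolving up by step — a retardation.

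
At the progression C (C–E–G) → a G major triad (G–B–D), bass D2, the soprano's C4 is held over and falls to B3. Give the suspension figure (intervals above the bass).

7–6 suspension.

At the second chord the bass is D2. The suspended C4 lies a seventh above the bass; after resolving down by step to B3, the interval above the bass becomes a sixth.
Suspension figures are named by those two intervals: 7–6.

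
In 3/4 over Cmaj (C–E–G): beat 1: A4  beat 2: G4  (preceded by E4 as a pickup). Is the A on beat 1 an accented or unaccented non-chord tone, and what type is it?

Accented appoggiatura.

The harmony at that moment is C major triad (C, E, G); A4 is not a chord tone.
It is approached by leap up from E4 and left by step down to G4.
Leap in, step out — an appoggiatura.
It falls on the downbeat, so it is accented.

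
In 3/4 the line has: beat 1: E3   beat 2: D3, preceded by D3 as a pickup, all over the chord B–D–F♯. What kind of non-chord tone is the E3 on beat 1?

The harmony at that moment is B minor triad (B, D, F♯); E3 is not a chord tone.
It is approached by step up from D3 and left by step down to D3.
Step away and step back to the same note — a neighbor tone (upper neighbor).

Upper neighbor tone.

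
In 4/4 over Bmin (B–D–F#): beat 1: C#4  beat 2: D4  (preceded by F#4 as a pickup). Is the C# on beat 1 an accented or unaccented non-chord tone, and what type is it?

The harmony at that moment is B minor triad (B, D, F#); C#4 is not a chord tone.
It is approached by leap down from F#4 and left by step up to D4.
Leap in, step out — an appoggiatura.
It falls on the downbeat, so it is accented.

Accented appoggiatura.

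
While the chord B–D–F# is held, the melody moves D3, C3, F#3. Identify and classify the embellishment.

The harmony at that moment is B minor triad (B, D, F#); C3 is not a chord tone.
It is approached by step down from D3 and left by leap up to F#3.
Step in, leap out — an escape tone.

C3 is an escape tone.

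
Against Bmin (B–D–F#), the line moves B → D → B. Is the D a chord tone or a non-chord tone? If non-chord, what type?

Chord tone (the third of B minor triad).

B minor triad contains B, D, F#; D is the third, so it is a chord tone.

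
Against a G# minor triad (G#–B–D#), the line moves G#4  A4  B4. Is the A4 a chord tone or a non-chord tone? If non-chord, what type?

Non-chord tone — a passing tone.

The harmony at that moment is G# minor triad (G#, B, D#); A4 is not a chord tone.
It is approached by step up from G#4 and left by step up to B4.
Step in, step out in the same direction — a passing tone.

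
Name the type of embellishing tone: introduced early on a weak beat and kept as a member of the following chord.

Approach: ahead of the chord change (typically by step), so it is dissonant against the current harmony. Departure: none — the same pitch is restated or held and is a chord tone of the new harmony.
Dissonant first, consonant once the harmony catches up: the note simply arrives early — an anticipation. (The reverse timing, consonant first and dissonant after the change, would be a suspension or retardation.)

Anticipation.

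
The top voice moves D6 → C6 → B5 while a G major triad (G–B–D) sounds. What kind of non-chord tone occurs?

The harmony at that moment is G major triad (G, B, D); C6 is not a chord tone.
It is approached by step down from D6 and left by step down to B5.
Step in, step out in the same direction — a passing tone.

C6 is a passing tone.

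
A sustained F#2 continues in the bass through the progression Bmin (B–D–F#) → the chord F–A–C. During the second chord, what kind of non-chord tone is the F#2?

The harmony at that moment is F major triad (F, A, C); F#2 is not a chord tone.
It is held over (the same pitch as the preceding F#2) and then sustained as the same pitch into the next harmony.
Sustained through a change of harmony — a pedal tone.

Pedal tone (pedal point).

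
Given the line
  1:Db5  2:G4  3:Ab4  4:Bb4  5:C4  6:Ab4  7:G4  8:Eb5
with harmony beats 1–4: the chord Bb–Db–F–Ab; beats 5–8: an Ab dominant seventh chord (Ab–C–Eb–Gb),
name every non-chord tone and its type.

G4 (beat 2) — appoggiatura; G4 (beat 7) — escape tone.

The harmony at that moment is Bb minor seventh chord (Bb, Db, F, Ab); G4 is not a chord tone.
It is approached by leap down from Db5 and left by step up to Ab4.
Leap in, step out — an appoggiatura.
The harmony at that moment is Ab dominant seventh chord (Ab, C, Eb, Gb); G4 is not a chord tone.
It is approached by step down from Ab4 and left by leap up to Eb5.
Step in, leap out — an escape tone.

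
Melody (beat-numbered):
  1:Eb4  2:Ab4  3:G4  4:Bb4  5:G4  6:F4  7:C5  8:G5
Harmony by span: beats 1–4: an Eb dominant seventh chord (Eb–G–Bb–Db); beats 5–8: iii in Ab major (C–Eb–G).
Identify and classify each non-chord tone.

The harmony at that moment is Eb dominant seventh chord (Eb, G, Bb, Db); Ab4 is not a chord tone.
It is approached by leap up from Eb4 and left by step down to G4.
Leap in, step out — an appoggiatura.
The harmony at that moment is C minor triad (C, Eb, G); F4 is not a chord tone.
It is approached by step down from G4 and left by leap up to C5.
Step in, leap out — an escape tone.

Ab4 (beat 2) — appoggiatura; F4 (beat 6) — escape tone.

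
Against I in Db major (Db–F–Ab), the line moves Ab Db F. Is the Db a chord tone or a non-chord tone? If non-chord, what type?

Db major triad contains Db, F, Ab; Db is the root, so it is a chord tone.

Chord tone (the root of Db major triad).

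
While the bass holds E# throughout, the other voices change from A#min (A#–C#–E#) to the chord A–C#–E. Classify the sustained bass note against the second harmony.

Pedal tone (pedal point).

The harmony at that moment is A major triad (A, C#, E); E# is not a chord tone.
It is held over (the same pitch as the preceding E#) and then sustained as the same pitch into the next harmony.
Sustained through a change of harmony — a pedal tone.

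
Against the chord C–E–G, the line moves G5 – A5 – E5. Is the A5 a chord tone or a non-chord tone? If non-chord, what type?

Non-chord tone — an escape tone.

The harmony at that moment is C major triad (C, E, G); A5 is not a chord tone.
It is approached by step up from G5 and left by leap down to E5.
Step in, leap out — an escape tone.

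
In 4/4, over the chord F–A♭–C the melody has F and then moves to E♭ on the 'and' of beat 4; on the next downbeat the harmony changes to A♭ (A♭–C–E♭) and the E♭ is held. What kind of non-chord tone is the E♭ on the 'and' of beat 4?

The harmony at that moment is F minor triad (F, A♭, C); E♭ is not a chord tone.
It is approached by step down from F and then sustained as the same pitch into the next harmony.
Arriving early and becoming a chord tone when the harmony changes — an anticipation.

Anticipation.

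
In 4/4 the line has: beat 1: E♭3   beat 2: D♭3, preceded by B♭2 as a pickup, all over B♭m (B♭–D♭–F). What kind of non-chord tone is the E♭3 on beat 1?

The harmony at that moment is B♭ minor triad (B♭, D♭, F); E♭3 is not a chord tone.
It is approached by leap up from B♭2 and left by step down to D♭3.
Leap in, step out, metrically accented — an appoggiatura.

Appoggiatura.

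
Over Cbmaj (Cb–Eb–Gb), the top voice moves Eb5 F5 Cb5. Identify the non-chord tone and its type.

The harmony at that moment is Cb major triad (Cb, Eb, Gb); F5 is not a chord tone.
It is approached by step up from Eb5 and left by leap down to Cb5.
Step in, leap out — an escape tone.

F5 is an escape tone.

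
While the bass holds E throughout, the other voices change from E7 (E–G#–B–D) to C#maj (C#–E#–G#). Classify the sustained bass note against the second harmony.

The harmony at that moment is C# major triad (C#, E#, G#); E is not a chord tone.
It is held over (the same pitch as the preceding E) and then sustained as the same pitch into the next harmony.
Sustained through a change of harmony — a pedal tone.

Pedal tone (pedal point).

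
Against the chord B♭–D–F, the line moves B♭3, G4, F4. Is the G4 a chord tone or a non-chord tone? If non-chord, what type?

Non-chord tone — an appoggiatura.

The harmony at that moment is B♭ major triad (B♭, D, F); G4 is not a chord tone.
It is approached by leap up from B♭3 and left by step down to F4.
Leap in, step out — an appoggiatura.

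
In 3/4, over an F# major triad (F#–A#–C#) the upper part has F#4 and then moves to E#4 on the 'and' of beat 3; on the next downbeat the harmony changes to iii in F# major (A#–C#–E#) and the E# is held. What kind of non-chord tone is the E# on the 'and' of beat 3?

Anticipation.

The harmony at that moment is F# major triad (F#, A#, C#); E#4 is not a chord tone.
It is approached by step down from F#4 and then sustained as the same pitch into the next harmony.
Arriving early and becoming a chord tone when the harmony changes — an anticipation.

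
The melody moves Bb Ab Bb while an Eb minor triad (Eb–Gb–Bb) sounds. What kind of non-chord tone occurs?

Ab is a neighbor tone.

The harmony at that moment is Eb minor triad (Eb, Gb, Bb); Ab is not a chord tone.
It is approached by step down from Bb and left by step up to Bb.
Step away and step back to the same note — a neighbor tone (lower neighbor).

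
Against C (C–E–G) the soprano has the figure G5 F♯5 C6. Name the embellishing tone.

The harmony at that moment is C major triad (C, E, G); F♯5 is not a chord tone.
It is approached by step down from G5 and left by leap up to C6.
Step in, leap out — an escape tone.

F♯5 is an escape tone.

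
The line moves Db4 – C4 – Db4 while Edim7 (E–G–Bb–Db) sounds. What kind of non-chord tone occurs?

C4 is a neighbor tone.

The harmony at that moment is E diminished seventh chord (E, G, Bb, Db); C4 is not a chord tone.
It is approached by step down from Db4 and left by step up to Db4.
Step away and step back to the same note — a neighbor tone (lower neighbor).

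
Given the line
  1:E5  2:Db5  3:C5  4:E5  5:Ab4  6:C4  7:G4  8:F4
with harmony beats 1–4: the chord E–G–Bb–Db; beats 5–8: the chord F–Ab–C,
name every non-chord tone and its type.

The harmony at that moment is E diminished seventh chord (E, G, Bb, Db); C5 is not a chord tone.
It is approached by step down from Db5 and left by leap up to E5.
Step in, leap out — an escape tone.
The harmony at that moment is F minor triad (F, Ab, C); G4 is not a chord tone.
It is approached by leap up from C4 and left by step down to F4.
Leap in, step out — an appoggiatura.

C5 (beat 3) — escape tone; G4 (beat 7) — appoggiatura.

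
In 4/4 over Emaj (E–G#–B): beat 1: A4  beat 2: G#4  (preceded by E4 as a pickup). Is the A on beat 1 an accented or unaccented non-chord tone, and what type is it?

The harmony at that moment is E major triad (E, G#, B); A4 is not a chord tone.
It is approached by leap up from E4 and left by step down to G#4.
Leap in, step out — an appoggiatura.
It falls on the downbeat, so it is accented.

Accented appoggiatura.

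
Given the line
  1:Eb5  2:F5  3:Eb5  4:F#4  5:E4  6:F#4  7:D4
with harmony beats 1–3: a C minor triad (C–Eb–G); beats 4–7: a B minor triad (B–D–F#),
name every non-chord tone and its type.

F5 (beat 2) — neighbor tone; E4 (beat 5) — neighbor tone.

The harmony at that moment is C minor triad (C, Eb, G); F5 is not a chord tone.
It is approached by step up from Eb5 and left by step down to Eb5.
Step away and step back to the same note — a neighbor tone (upper neighbor).
The harmony at that moment is B minor triad (B, D, F#); E4 is not a chord tone.
It is approached by step down from F#4 and left by step up to F#4.
Step away and step back to the same note — a neighbor tone (lower neighbor).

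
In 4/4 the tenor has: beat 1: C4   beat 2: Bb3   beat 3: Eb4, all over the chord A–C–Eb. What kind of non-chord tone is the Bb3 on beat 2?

The harmony at that moment is A diminished triad (A, C, Eb); Bb3 is not a chord tone.
It is approached by step down from C4 and left by leap up to Eb4.
Step in, leap out, on a weak beat — an escape tone.

Escape tone.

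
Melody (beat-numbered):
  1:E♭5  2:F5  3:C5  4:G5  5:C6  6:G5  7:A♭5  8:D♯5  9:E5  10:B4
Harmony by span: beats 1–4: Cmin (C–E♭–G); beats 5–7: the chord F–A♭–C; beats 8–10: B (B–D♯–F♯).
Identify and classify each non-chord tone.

F5 (beat 2) — escape tone; G5 (beat 6) — appoggiatura; E5 (beat 9) — escape tone.

The harmony at that moment is C minor triad (C, E♭, G); F5 is not a chord tone.
It is approached by step up from E♭5 and left by leap down to C5.
Step in, leap out — an escape tone.
The harmony at that moment is F minor triad (F, A♭, C); G5 is not a chord tone.
It is approached by leap down from C6 and left by step up to A♭5.
Leap in, step out — an appoggiatura.
The harmony at that moment is B major triad (B, D♯, F♯); E5 is not a chord tone.
It is approached by step up from D♯5 and left by leap down to B4.
Step in, leap out — an escape tone.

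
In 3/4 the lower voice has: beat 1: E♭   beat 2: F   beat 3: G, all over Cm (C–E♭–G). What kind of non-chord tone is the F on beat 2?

The harmony at that moment is C minor triad (C, E♭, G); F is not a chord tone.
It is approached by step up from E♭ and left by step up to G.
Step in, step out in the same direction — a passing tone.

Passing tone.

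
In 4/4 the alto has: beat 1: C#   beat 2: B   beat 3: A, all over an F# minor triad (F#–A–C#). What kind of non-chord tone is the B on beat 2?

Passing tone.

The harmony at that moment is F# minor triad (F#, A, C#); B is not a chord tone.
It is approached by step down from C# and left by step down to A.
Step in, step out in the same direction — a passing tone.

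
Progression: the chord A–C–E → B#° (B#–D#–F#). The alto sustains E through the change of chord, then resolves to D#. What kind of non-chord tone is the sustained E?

E is a suspension.

The harmony at that moment is B# diminished triad (B#, D#, F#); E is not a chord tone.
It is held over (the same pitch as the preceding E) and left by step down to D#.
Held over from the previous chord and resolving down by step — a suspension.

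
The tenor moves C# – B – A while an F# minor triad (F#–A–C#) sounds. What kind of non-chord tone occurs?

The harmony at that moment is F# minor triad (F#, A, C#); B is not a chord tone.
It is approached by step down from C# and left by step down to A.
Step in, step out in the same direction — a passing tone.

B is a passing tone.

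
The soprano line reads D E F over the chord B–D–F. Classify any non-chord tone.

The harmony at that moment is B diminished triad (B, D, F); E is not a chord tone.
It is approached by step up from D and left by step up to F.
Step in, step out in the same direction — a passing tone.

E is a passing tone.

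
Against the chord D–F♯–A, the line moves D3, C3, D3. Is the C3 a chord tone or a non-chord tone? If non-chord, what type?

Non-chord tone — a neighbor tone.

The harmony at that moment is D major triad (D, F♯, A); C3 is not a chord tone.
It is approached by step down from D3 and left by step up to D3.
Step away and step back to the same note — a neighbor tone (lower neighbor).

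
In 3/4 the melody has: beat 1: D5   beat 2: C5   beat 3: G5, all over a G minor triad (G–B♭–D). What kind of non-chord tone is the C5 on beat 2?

Escape tone.

The harmony at that moment is G minor triad (G, B♭, D); C5 is not a chord tone.
It is approached by step down from D5 and left by leap up to G5.
Step in, leap out, on a weak beat — an escape tone.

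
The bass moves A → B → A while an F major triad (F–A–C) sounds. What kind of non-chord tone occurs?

The harmony at that moment is F major triad (F, A, C); B is not a chord tone.
It is approached by step up from A and left by step down to A.
Step away and step back to the same note — a neighbor tone (upper neighbor).

B is a neighbor tone.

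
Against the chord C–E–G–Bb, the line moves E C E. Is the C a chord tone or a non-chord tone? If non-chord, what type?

Chord tone (the root of C dominant seventh chord).

C dominant seventh chord contains C, E, G, Bb; C is the root, so it is a chord tone.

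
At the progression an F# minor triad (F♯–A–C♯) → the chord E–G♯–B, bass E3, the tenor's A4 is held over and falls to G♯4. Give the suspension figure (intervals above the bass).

At the second chord the bass is E3. The suspended A4 lies a fourth above the bass; after resolving down by step to G♯4, the interval above the bass becomes a third.
Suspension figures are named by those two intervals: 4–3.

4–3 suspension.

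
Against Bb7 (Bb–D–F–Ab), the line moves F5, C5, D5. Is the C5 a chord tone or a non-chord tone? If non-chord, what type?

The harmony at that moment is Bb dominant seventh chord (Bb, D, F, Ab); C5 is not a chord tone.
It is approached by leap down from F5 and left by step up to D5.
Leap in, step out — an appoggiatura.

Non-chord tone — an appoggiatura.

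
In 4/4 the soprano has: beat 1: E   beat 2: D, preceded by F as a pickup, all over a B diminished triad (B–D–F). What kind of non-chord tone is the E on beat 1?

Passing tone.

The harmony at that moment is B diminished triad (B, D, F); E is not a chord tone.
It is approached by step down from F and left by step down to D.
Step in, step out in the same direction — a passing tone.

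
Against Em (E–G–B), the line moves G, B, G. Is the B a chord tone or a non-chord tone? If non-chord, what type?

Chord tone (the fifth of E minor triad).

E minor triad contains E, G, B; B is the fifth, so it is a chord tone.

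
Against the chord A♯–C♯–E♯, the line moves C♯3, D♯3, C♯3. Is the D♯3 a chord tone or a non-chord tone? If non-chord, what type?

Non-chord tone — a neighbor tone.

The harmony at that moment is A♯ minor triad (A♯, C♯, E♯); D♯3 is not a chord tone.
It is approached by step up from C♯3 and left by step down to C♯3.
Step away and step back to the same note — a neighbor tone (upper neighbor).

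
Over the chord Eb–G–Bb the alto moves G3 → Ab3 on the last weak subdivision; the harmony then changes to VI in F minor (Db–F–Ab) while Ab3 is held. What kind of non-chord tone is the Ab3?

Ab3 is an anticipation.

The harmony at that moment is Eb major triad (Eb, G, Bb); Ab3 is not a chord tone.
It is approached by step up from G3 and then sustained as the same pitch into the next harmony.
Arriving early and becoming a chord tone when the harmony changes — an anticipation.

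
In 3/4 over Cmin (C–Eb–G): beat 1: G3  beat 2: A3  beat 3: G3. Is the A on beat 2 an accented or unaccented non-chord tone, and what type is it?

The harmony at that moment is C minor triad (C, Eb, G); A3 is not a chord tone.
It is approached by step up from G3 and left by step down to G3.
Step away and step back to the same note — a neighbor tone (upper neighbor).
It falls on a weak beat, so it is unaccented.

Unaccented neighbor tone.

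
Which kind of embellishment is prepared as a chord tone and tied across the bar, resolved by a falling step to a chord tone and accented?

Approach: by preparation — the pitch is first a chord tone, then held (tied or repeated) while the harmony changes under it. Departure: down by step. Metric position: strong.
A prepared dissonance that resolves downward by step — a suspension. (The same figure resolving upward would be a retardation.)

Suspension.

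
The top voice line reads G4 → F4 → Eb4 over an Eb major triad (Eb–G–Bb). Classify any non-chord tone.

F4 is a passing tone.

The harmony at that moment is Eb major triad (Eb, G, Bb); F4 is not a chord tone.
It is approached by step down from G4 and left by step down to Eb4.
Step in, step out in the same direction — a passing tone.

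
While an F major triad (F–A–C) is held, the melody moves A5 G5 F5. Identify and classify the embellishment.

The harmony at that moment is F major triad (F, A, C); G5 is not a chord tone.
It is approached by step down from A5 and left by step down to F5.
Step in, step out in the same direction — a passing tone.

G5 is a passing tone.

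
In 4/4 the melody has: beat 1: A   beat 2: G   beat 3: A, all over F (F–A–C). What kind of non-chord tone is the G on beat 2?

Lower neighbor tone.

The harmony at that moment is F major triad (F, A, C); G is not a chord tone.
It is approached by step down from A and left by step up to A.
Step away and step back to the same note — a neighbor tone (lower neighbor).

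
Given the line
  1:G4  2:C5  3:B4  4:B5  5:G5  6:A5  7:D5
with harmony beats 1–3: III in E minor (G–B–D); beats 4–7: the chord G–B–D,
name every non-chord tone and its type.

The harmony at that moment is G major triad (G, B, D); C5 is not a chord tone.
It is approached by leap up from G4 and left by step down to B4.
Leap in, step out — an appoggiatura.
The harmony at that moment is G major triad (G, B, D); A5 is not a chord tone.
It is approached by step up from G5 and left by leap down to D5.
Step in, leap out — an escape tone.

C5 (beat 2) — appoggiatura; A5 (beat 6) — escape tone.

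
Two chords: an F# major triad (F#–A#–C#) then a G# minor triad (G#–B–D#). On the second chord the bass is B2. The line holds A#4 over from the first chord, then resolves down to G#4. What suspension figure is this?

At the second chord the bass is B2. The suspended A#4 lies a seventh above the bass; after resolving down by step to G#4, the interval above the bass becomes a sixth.
Suspension figures are named by those two intervals: 7–6.

7–6 suspension.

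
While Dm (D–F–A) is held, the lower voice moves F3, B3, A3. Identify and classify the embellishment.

The harmony at that moment is D minor triad (D, F, A); B3 is not a chord tone.
It is approached by leap up from F3 and left by step down to A3.
Leap in, step out — an appoggiatura.

B3 is an appoggiatura.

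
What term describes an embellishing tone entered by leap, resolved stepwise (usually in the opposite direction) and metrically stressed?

Approach: by leap. Departure: by step. Metric position: strong.
Leap in, step out, in a metrically strong position — an appoggiatura. (It is the mirror image of the escape tone, which steps in and leaps out from a weak position.)

Appoggiatura.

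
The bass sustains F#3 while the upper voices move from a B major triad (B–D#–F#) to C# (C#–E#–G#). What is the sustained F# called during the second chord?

The harmony at that moment is C# major triad (C#, E#, G#); F#3 is not a chord tone.
It is held over (the same pitch as the preceding F#3) and then sustained as the same pitch into the next harmony.
Sustained through a change of harmony — a pedal tone.

Pedal tone (pedal point).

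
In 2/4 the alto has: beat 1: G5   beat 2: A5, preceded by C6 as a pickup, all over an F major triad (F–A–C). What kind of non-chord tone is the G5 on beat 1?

Appoggiatura.

The harmony at that moment is F major triad (F, A, C); G5 is not a chord tone.
It is approached by leap down from C6 and left by step up to A5.
Leap in, step out, metrically accented — an appoggiatura.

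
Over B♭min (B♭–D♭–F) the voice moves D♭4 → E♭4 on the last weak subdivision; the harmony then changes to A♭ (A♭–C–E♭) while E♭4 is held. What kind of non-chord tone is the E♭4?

E♭4 is an anticipation.

The harmony at that moment is B♭ minor triad (B♭, D♭, F); E♭4 is not a chord tone.
It is approached by step up from D♭4 and then sustained as the same pitch into the next harmony.
Arriving early and becoming a chord tone when the harmony changes — an anticipation.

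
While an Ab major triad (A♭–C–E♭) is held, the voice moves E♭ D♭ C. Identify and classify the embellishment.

The harmony at that moment is A♭ major triad (A♭, C, E♭); D♭ is not a chord tone.
It is approached by step down from E♭ and left by step down to C.
Step in, step out in the same direction — a passing tone.

D♭ is a passing tone.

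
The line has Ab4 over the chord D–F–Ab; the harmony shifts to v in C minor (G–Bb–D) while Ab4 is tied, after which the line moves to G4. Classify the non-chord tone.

The harmony at that moment is G minor triad (G, Bb, D); Ab4 is not a chord tone.
It is held over (the same pitch as the preceding Ab4) and left by step down to G4.
Held over from the previous chord and resolving down by step — a suspension.

Ab4 is a suspension.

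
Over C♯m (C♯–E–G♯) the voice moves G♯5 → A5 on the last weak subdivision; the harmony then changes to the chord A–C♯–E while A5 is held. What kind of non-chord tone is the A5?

A5 is an anticipation.

The harmony at that moment is C♯ minor triad (C♯, E, G♯); A5 is not a chord tone.
It is approached by step up from G♯5 and then sustained as the same pitch into the next harmony.
Arriving early and becoming a chord tone when the harmony changes — an anticipation.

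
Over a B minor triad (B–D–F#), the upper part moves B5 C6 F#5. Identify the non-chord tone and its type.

C6 is an escape tone.

The harmony at that moment is B minor triad (B, D, F#); C6 is not a chord tone.
It is approached by step up from B5 and left by leap down to F#5.
Step in, leap out — an escape tone.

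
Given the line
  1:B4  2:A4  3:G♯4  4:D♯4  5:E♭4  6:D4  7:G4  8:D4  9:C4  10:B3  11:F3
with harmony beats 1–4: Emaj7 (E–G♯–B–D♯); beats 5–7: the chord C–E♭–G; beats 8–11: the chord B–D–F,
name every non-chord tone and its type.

A4 (beat 2) — passing tone; D4 (beat 6) — escape tone; C4 (beat 9) — passing tone.

The harmony at that moment is E major seventh chord (E, G♯, B, D♯); A4 is not a chord tone.
It is approached by step down from B4 and left by step down to G♯4.
Step in, step out in the same direction — a passing tone.
The harmony at that moment is C minor triad (C, E♭, G); D4 is not a chord tone.
It is approached by step down from E♭4 and left by leap up to G4.
Step in, leap out — an escape tone.
The harmony at that moment is B diminished triad (B, D, F); C4 is not a chord tone.
It is approached by step down from D4 and left by step down to B3.
Step in, step out in the same direction — a passing tone.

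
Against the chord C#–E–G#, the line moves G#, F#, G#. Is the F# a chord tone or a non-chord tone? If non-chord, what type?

The harmony at that moment is C# minor triad (C#, E, G#); F# is not a chord tone.
It is approached by step down from G# and left by step up to G#.
Step away and step back to the same note — a neighbor tone (lower neighbor).

Non-chord tone — a neighbor tone.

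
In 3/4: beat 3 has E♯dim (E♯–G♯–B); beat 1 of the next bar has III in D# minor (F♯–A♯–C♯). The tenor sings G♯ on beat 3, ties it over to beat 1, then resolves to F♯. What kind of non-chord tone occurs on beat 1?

The harmony at that moment is F♯ major triad (F♯, A♯, C♯); G♯ is not a chord tone.
It is held over (the same pitch as the preceding G♯) and left by step down to F♯.
Held over from the previous chord and resolving down by step — a suspension.

Suspension.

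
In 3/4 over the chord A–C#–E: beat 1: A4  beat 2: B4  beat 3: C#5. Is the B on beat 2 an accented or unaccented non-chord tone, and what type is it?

The harmony at that moment is A major triad (A, C#, E); B4 is not a chord tone.
It is approached by step up from A4 and left by step up to C#5.
Step in, step out in the same direction — a passing tone.
It falls on a weak beat, so it is unaccented.

Unaccented passing tone.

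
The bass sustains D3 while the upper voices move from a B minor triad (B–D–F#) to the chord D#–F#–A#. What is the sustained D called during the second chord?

Pedal tone (pedal point).

The harmony at that moment is D# minor triad (D#, F#, A#); D3 is not a chord tone.
It is held over (the same pitch as the preceding D3) and then sustained as the same pitch into the next harmony.
Sustained through a change of harmony — a pedal tone.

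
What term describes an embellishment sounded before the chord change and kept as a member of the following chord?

Anticipation.

Approach: ahead of the chord change (typically by step), so it is dissonant against the current harmony. Departure: none — the same pitch is restated or held and is a chord tone of the new harmony.
Dissonant first, consonant once the harmony catches up: the note simply arrives early — an anticipation. (The reverse timing, consonant first and dissonant after the change, would be a suspension or retardation.)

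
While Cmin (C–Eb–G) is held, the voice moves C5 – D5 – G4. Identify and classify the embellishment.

The harmony at that moment is C minor triad (C, Eb, G); D5 is not a chord tone.
It is approached by step up from C5 and left by leap down to G4.
Step in, leap out — an escape tone.

D5 is an escape tone.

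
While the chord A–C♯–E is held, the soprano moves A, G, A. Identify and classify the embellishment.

G is a neighbor tone.

The harmony at that moment is A major triad (A, C♯, E); G is not a chord tone.
It is approached by step down from A and left by step up to A.
Step away and step back to the same note — a neighbor tone (lower neighbor).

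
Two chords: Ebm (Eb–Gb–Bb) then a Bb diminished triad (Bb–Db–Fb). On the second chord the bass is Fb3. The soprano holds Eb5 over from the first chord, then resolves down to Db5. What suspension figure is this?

At the second chord the bass is Fb3. The suspended Eb5 lies a seventh above the bass; after resolving down by step to Db5, the interval above the bass becomes a sixth.
Suspension figures are named by those two intervals: 7–6.

7–6 suspension.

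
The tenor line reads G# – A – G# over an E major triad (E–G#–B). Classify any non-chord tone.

The harmony at that moment is E major triad (E, G#, B); A is not a chord tone.
It is approached by step up from G# and left by step down to G#.
Step away and step back to the same note — a neighbor tone (upper neighbor).

A is a neighbor tone.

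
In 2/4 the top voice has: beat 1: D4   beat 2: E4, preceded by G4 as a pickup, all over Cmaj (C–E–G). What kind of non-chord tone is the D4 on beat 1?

Appoggiatura.

The harmony at that moment is C major triad (C, E, G); D4 is not a chord tone.
It is approached by leap down from G4 and left by step up to E4.
Leap in, step out, metrically accented — an appoggiatura.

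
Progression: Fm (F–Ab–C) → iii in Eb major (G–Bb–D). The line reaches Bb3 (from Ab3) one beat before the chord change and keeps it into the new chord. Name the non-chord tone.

The harmony at that moment is F minor triad (F, Ab, C); Bb3 is not a chord tone.
It is approached by step up from Ab3 and then sustained as the same pitch into the next harmony.
Arriving early and becoming a chord tone when the harmony changes — an anticipation.

Bb3 is an anticipation.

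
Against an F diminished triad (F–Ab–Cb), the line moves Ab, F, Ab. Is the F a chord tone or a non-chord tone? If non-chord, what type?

Chord tone (the root of F diminished triad).

F diminished triad contains F, Ab, Cb; F is the root, so it is a chord tone.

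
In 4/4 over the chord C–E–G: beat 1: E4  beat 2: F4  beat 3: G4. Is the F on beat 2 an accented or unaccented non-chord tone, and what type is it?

The harmony at that moment is C major triad (C, E, G); F4 is not a chord tone.
It is approached by step up from E4 and left by step up to G4.
Step in, step out in the same direction — a passing tone.
It falls on a weak beat, so it is unaccented.

Unaccented passing tone.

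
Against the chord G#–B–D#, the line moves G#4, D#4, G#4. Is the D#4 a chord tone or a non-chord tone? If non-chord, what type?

Chord tone (the fifth of G# minor triad).

G# minor triad contains G#, B, D#; D# is the fifth, so it is a chord tone.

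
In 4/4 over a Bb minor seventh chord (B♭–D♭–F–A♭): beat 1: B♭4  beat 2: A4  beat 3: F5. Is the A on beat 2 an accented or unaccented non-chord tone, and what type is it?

The harmony at that moment is B♭ minor seventh chord (B♭, D♭, F, A♭); A4 is not a chord tone.
It is approached by step down from B♭4 and left by leap up to F5.
Step in, leap out — an escape tone.
It falls on a weak beat, so it is unaccented.

Unaccented escape tone.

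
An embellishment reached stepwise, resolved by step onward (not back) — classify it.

Passing tone.

Approach: by step. Departure: by step, continuing in the same direction.
Stepwise on both sides with no change of direction means the note fills in the space between two different chord tones — a passing tone. (Had it turned back to its starting note it would be a neighbor tone instead.)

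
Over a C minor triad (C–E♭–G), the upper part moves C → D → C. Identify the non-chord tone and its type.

D is a neighbor tone.

The harmony at that moment is C minor triad (C, E♭, G); D is not a chord tone.
It is approached by step up from C and left by step down to C.
Step away and step back to the same note — a neighbor tone (upper neighbor).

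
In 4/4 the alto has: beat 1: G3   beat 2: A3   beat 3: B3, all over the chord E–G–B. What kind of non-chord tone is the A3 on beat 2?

The harmony at that moment is E minor triad (E, G, B); A3 is not a chord tone.
It is approached by step up from G3 and left by step up to B3.
Step in, step out in the same direction — a passing tone.

Passing tone.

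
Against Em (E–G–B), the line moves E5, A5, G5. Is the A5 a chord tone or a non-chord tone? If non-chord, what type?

Non-chord tone — an appoggiatura.

The harmony at that moment is E minor triad (E, G, B); A5 is not a chord tone.
It is approached by leap up from E5 and left by step down to G5.
Leap in, step out — an appoggiatura.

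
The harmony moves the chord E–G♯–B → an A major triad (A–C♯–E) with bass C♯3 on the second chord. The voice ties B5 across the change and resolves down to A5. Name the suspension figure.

7–6 suspension.

At the second chord the bass is C♯3. The suspended B5 lies a seventh above the bass; after resolving down by step to A5, the interval above the bass becomes a sixth.
Suspension figures are named by those two intervals: 7–6.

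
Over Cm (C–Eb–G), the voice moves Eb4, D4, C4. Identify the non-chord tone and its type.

The harmony at that moment is C minor triad (C, Eb, G); D4 is not a chord tone.
It is approached by step down from Eb4 and left by step down to C4.
Step in, step out in the same direction — a passing tone.

D4 is a passing tone.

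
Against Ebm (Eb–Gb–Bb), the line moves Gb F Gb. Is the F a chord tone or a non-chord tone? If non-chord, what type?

Non-chord tone — a neighbor tone.

The harmony at that moment is Eb minor triad (Eb, Gb, Bb); F is not a chord tone.
It is approached by step down from Gb and left by step up to Gb.
Step away and step back to the same note — a neighbor tone (lower neighbor).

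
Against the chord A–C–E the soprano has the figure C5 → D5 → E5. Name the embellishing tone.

The harmony at that moment is A minor triad (A, C, E); D5 is not a chord tone.
It is approached by step up from C5 and left by step up to E5.
Step in, step out in the same direction — a passing tone.

D5 is a passing tone.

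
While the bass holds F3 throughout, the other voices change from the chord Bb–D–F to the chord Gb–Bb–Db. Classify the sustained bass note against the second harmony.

Pedal tone (pedal point).

The harmony at that moment is Gb major triad (Gb, Bb, Db); F3 is not a chord tone.
It is held over (the same pitch as the preceding F3) and then sustained as the same pitch into the next harmony.
Sustained through a change of harmony — a pedal tone.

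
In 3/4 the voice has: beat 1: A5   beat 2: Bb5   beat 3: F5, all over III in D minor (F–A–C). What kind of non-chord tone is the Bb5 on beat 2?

The harmony at that moment is F major triad (F, A, C); Bb5 is not a chord tone.
It is approached by step up from A5 and left by leap down to F5.
Step in, leap out, on a weak beat — an escape tone.

Escape tone.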